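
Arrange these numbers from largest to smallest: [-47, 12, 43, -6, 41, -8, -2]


Original list: [-47, 12, 43, -6, 41, -8, -2]
Repeatedly take the largest remaining element:
  Remaining [-47, 12, 43, -6, 41, -8, -2] -> largest is 43
  Remaining [-47, 12, -6, 41, -8, -2] -> largest is 41
  Remaining [-47, 12, -6, -8, -2] -> largest is 12
  Remaining [-47, -6, -8, -2] -> largest is -2
  Remaining [-47, -6, -8] -> largest is -6
  Remaining [-47, -8] -> largest is -8
  Remaining [-47] -> largest is -47
Collecting the picks in order gives the descending list.
Final answer: [43, 41, 12, -2, -6, -8, -47]


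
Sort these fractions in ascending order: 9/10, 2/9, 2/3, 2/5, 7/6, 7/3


Convert to decimal for comparison:
  9/10 = 0.9
  2/9 = 0.2222
  2/3 = 0.6667
  2/5 = 0.4
  7/6 = 1.1667
  7/3 = 2.3333
Decimals in increasing order: 0.2222 < 0.4 < 0.6667 < 0.9 < 1.1667 < 2.3333
Writing each back as its fraction gives the sorted order.
Final answer: 2/9, 2/5, 2/3, 9/10, 7/6, 7/3


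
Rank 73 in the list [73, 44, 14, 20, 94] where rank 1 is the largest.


Sort descending: [94, 73, 44, 20, 14]
Find 73 in the sorted list.
73 is at position 2.
Final answer: 2


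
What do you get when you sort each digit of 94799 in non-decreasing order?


The number 94799 has digits: 9, 4, 7, 9, 9
Sorted: 4, 7, 9, 9, 9
Joining the sorted digits gives the result.
Final answer: 47999


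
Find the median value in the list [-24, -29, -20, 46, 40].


First, sort the list: [-29, -24, -20, 40, 46]
The list has 5 elements (odd count).
The middle index is 2 (0-based), and the element there is -20.
Final answer: -20


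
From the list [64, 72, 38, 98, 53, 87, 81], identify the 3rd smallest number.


Sort ascending: [38, 53, 64, 72, 81, 87, 98]
The 3rd element (1-indexed) is at index 2.
Value = 64
Final answer: 64


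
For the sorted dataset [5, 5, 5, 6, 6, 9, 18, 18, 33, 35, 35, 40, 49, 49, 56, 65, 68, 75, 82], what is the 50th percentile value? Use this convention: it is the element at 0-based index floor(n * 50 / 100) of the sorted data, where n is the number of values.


The dataset has n = 19 elements.
Index = floor(19 * 50 / 100) = floor(950 / 100) = floor(9.5) = 9
Counting from index 0 in the sorted data, the element at index 9 is 35.
Final answer: 35


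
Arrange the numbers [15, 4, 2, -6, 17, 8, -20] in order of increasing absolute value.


Compute absolute values:
  |15| = 15
  |4| = 4
  |2| = 2
  |-6| = 6
  |17| = 17
  |8| = 8
  |-20| = 20
Absolute values in increasing order: 2 < 4 < 6 < 8 < 15 < 17 < 20
Listing the original numbers in that order gives the answer.
Final answer: [2, 4, -6, 8, 15, 17, -20]


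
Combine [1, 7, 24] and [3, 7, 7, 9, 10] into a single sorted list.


List A: [1, 7, 24]
List B: [3, 7, 7, 9, 10]
Repeatedly compare the front elements and take the smaller:
  1 vs 3 -> take 1
  7 vs 3 -> take 3
  7 vs 7 -> take 7
  24 vs 7 -> take 7
  24 vs 7 -> take 7
  24 vs 9 -> take 9
  24 vs 10 -> take 10
  B is exhausted; append the rest of A: [24]
Final answer: [1, 3, 7, 7, 7, 9, 10, 24]


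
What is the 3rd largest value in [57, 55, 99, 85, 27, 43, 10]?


Sort descending: [99, 85, 57, 55, 43, 27, 10]
The 3rd element (1-indexed) is at index 2.
Value = 57
Final answer: 57


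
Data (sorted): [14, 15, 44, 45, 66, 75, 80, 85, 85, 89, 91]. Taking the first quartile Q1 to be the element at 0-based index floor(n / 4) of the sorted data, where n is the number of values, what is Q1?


The list has n = 11 elements.
Q1 index = floor(11 / 4) = floor(2.75) = 2
Counting from index 0 in the sorted data, the element at index 2 is 44.
Final answer: 44


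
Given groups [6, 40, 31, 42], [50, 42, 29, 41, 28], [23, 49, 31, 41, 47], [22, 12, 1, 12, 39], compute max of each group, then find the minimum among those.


Find max of each group:
  Group 1: [6, 40, 31, 42] -> max = 42
  Group 2: [50, 42, 29, 41, 28] -> max = 50
  Group 3: [23, 49, 31, 41, 47] -> max = 49
  Group 4: [22, 12, 1, 12, 39] -> max = 39
Maxes: [42, 50, 49, 39]
Minimum of maxes = 39
Final answer: 39


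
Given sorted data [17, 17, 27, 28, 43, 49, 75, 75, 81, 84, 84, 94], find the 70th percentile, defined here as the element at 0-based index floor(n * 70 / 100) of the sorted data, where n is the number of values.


The dataset has n = 12 elements.
Index = floor(12 * 70 / 100) = floor(840 / 100) = floor(8.4) = 8
Counting from index 0 in the sorted data, the element at index 8 is 81.
Final answer: 81


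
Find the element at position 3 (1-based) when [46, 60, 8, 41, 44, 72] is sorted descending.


Sort descending: [72, 60, 46, 44, 41, 8]
The 3rd element (1-indexed) is at index 2.
Value = 46
Final answer: 46


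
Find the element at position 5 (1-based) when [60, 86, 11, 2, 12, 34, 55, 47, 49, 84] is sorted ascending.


Sort ascending: [2, 11, 12, 34, 47, 49, 55, 60, 84, 86]
The 5th element (1-indexed) is at index 4.
Value = 47
Final answer: 47


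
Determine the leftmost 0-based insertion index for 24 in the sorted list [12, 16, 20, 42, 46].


List is sorted: [12, 16, 20, 42, 46]
We need the leftmost position where 24 can be inserted, i.e. the first index whose element is >= 24 (or the end of the list if none is).
Binary search with low=0, high=5 (0-based indices):
  low=0, high=5, mid=2: a[2]=20 < 24, so low = 3
  low=3, high=5, mid=4: a[4]=46 >= 24, so high = 4
  low=3, high=4, mid=3: a[3]=42 >= 24, so high = 3
Now low = high = 3, so the insertion index is 3.
Final answer: 3


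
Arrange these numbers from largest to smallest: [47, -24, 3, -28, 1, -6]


Original list: [47, -24, 3, -28, 1, -6]
Repeatedly take the largest remaining element:
  Remaining [47, -24, 3, -28, 1, -6] -> largest is 47
  Remaining [-24, 3, -28, 1, -6] -> largest is 3
  Remaining [-24, -28, 1, -6] -> largest is 1
  Remaining [-24, -28, -6] -> largest is -6
  Remaining [-24, -28] -> largest is -24
  Remaining [-28] -> largest is -28
Collecting the picks in order gives the descending list.
Final answer: [47, 3, 1, -6, -24, -28]


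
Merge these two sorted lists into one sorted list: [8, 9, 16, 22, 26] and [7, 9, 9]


List A: [8, 9, 16, 22, 26]
List B: [7, 9, 9]
Repeatedly compare the front elements and take the smaller:
  8 vs 7 -> take 7
  8 vs 9 -> take 8
  9 vs 9 -> take 9
  16 vs 9 -> take 9
  16 vs 9 -> take 9
  B is exhausted; append the rest of A: [16, 22, 26]
Final answer: [7, 8, 9, 9, 9, 16, 22, 26]


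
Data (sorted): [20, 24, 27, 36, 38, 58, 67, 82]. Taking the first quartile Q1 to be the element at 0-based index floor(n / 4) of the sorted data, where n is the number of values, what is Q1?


The list has n = 8 elements.
Q1 index = floor(8 / 4) = floor(2) = 2
Counting from index 0 in the sorted data, the element at index 2 is 27.
Final answer: 27


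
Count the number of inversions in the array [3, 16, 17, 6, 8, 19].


For each element, count the later elements that are smaller than it:
  3 (index 0): smaller elements after it = [] -> 0
  16 (index 1): smaller elements after it = [6, 8] -> 2
  17 (index 2): smaller elements after it = [6, 8] -> 2
  6 (index 3): smaller elements after it = [] -> 0
  8 (index 4): smaller elements after it = [] -> 0
Total inversions = 0 + 2 + 2 + 0 + 0 = 4
Final answer: 4


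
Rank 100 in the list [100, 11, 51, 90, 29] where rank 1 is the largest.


Sort descending: [100, 90, 51, 29, 11]
Find 100 in the sorted list.
100 is at position 1.
Final answer: 1


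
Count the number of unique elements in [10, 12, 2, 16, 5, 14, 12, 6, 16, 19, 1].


List all unique values:
Distinct values: [1, 2, 5, 6, 10, 12, 14, 16, 19]
Count = 9
Final answer: 9


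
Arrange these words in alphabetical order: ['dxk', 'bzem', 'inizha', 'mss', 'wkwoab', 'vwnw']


Compare strings character by character (the first differing letter decides):
  'bzem' < 'dxk' since 'b' < 'd' at position 1
  'dxk' < 'inizha' since 'd' < 'i' at position 1
  'inizha' < 'mss' since 'i' < 'm' at position 1
  'mss' < 'vwnw' since 'm' < 'v' at position 1
  'vwnw' < 'wkwoab' since 'v' < 'w' at position 1
Chaining these comparisons gives the alphabetical order.
Final answer: ['bzem', 'dxk', 'inizha', 'mss', 'vwnw', 'wkwoab']


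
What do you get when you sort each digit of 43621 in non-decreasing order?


The number 43621 has digits: 4, 3, 6, 2, 1
Sorted: 1, 2, 3, 4, 6
Joining the sorted digits gives the result.
Final answer: 12346


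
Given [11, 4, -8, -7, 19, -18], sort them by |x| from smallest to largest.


Compute absolute values:
  |11| = 11
  |4| = 4
  |-8| = 8
  |-7| = 7
  |19| = 19
  |-18| = 18
Absolute values in increasing order: 4 < 7 < 8 < 11 < 18 < 19
Listing the original numbers in that order gives the answer.
Final answer: [4, -7, -8, 11, -18, 19]


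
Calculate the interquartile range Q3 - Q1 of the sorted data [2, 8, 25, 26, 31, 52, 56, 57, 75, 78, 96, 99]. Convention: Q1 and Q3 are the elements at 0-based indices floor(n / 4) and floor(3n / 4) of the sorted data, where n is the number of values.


The data has n = 12 elements.
Q1 index = floor(12 / 4) = floor(3) = 3; Q3 index = floor(3 * 12 / 4) = floor(9) = 9
Q1 = element at index 3 = 26
Q3 = element at index 9 = 78
IQR = 78 - 26 = 52
Final answer: 52


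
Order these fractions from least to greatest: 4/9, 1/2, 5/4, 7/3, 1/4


Convert to decimal for comparison:
  4/9 = 0.4444
  1/2 = 0.5
  5/4 = 1.25
  7/3 = 2.3333
  1/4 = 0.25
Decimals in increasing order: 0.25 < 0.4444 < 0.5 < 1.25 < 2.3333
Writing each back as its fraction gives the sorted order.
Final answer: 1/4, 4/9, 1/2, 5/4, 7/3


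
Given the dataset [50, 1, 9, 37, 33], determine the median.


First, sort the list: [1, 9, 33, 37, 50]
The list has 5 elements (odd count).
The middle index is 2 (0-based), and the element there is 33.
Final answer: 33


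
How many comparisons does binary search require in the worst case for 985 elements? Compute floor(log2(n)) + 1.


Binary search halves the search space each step.
Maximum comparisons = floor(log2(985)) + 1
log2(985) = 9.944
floor(log2(985)) = 9, so 9 + 1 = 10
Final answer: 10


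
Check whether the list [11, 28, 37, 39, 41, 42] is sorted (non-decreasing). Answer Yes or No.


Check consecutive pairs:
  11 <= 28? True
  28 <= 37? True
  37 <= 39? True
  39 <= 41? True
  41 <= 42? True
Every consecutive pair is in order, so the list is non-decreasing.
Final answer: Yes


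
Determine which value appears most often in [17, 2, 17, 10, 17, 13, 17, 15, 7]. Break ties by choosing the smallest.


Count the frequency of each value:
  2 appears 1 time(s)
  7 appears 1 time(s)
  10 appears 1 time(s)
  13 appears 1 time(s)
  15 appears 1 time(s)
  17 appears 4 time(s)
Maximum frequency is 4.
Only 17 reaches that frequency, so it is the mode.
Final answer: 17


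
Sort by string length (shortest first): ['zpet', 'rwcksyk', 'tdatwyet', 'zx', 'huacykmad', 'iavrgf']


Compute lengths:
  'zpet' has length 4
  'rwcksyk' has length 7
  'tdatwyet' has length 8
  'zx' has length 2
  'huacykmad' has length 9
  'iavrgf' has length 6
Lengths in increasing order: 2 < 4 < 6 < 7 < 8 < 9
Listing the words in that order gives the answer.
Final answer: ['zx', 'zpet', 'iavrgf', 'rwcksyk', 'tdatwyet', 'huacykmad']


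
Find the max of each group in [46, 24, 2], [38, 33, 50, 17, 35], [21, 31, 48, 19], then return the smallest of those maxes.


Find max of each group:
  Group 1: [46, 24, 2] -> max = 46
  Group 2: [38, 33, 50, 17, 35] -> max = 50
  Group 3: [21, 31, 48, 19] -> max = 48
Maxes: [46, 50, 48]
Minimum of maxes = 46
Final answer: 46


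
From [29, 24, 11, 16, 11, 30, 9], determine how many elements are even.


Check each element:
  29 is odd
  24 is even
  11 is odd
  16 is even
  11 is odd
  30 is even
  9 is odd
Evens: [24, 16, 30]
Count of evens = 3
Final answer: 3


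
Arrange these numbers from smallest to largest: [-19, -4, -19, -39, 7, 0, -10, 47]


Original list: [-19, -4, -19, -39, 7, 0, -10, 47]
Repeatedly take the smallest remaining element:
  Remaining [-19, -4, -19, -39, 7, 0, -10, 47] -> smallest is -39
  Remaining [-19, -4, -19, 7, 0, -10, 47] -> smallest is -19
  Remaining [-4, -19, 7, 0, -10, 47] -> smallest is -19
  Remaining [-4, 7, 0, -10, 47] -> smallest is -10
  Remaining [-4, 7, 0, 47] -> smallest is -4
  Remaining [7, 0, 47] -> smallest is 0
  Remaining [7, 47] -> smallest is 7
  Remaining [47] -> smallest is 47
Collecting the picks in order gives the sorted list.
Final answer: [-39, -19, -19, -10, -4, 0, 7, 47]


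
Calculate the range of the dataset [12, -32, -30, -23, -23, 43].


Maximum value: 43
Minimum value: -32
Range = 43 - (-32) = 75
Final answer: 75


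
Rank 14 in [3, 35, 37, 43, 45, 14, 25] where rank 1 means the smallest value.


Sort ascending: [3, 14, 25, 35, 37, 43, 45]
Find 14 in the sorted list.
14 is at position 2 (1-indexed).
Final answer: 2


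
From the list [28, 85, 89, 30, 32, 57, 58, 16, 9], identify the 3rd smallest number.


Sort ascending: [9, 16, 28, 30, 32, 57, 58, 85, 89]
The 3rd element (1-indexed) is at index 2.
Value = 28
Final answer: 28


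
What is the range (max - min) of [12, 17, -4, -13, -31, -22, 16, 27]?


Maximum value: 27
Minimum value: -31
Range = 27 - (-31) = 58
Final answer: 58


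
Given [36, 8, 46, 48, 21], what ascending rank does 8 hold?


Sort ascending: [8, 21, 36, 46, 48]
Find 8 in the sorted list.
8 is at position 1 (1-indexed).
Final answer: 1


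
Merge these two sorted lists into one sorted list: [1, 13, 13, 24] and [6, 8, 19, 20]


List A: [1, 13, 13, 24]
List B: [6, 8, 19, 20]
Repeatedly compare the front elements and take the smaller:
  1 vs 6 -> take 1
  13 vs 6 -> take 6
  13 vs 8 -> take 8
  13 vs 19 -> take 13
  13 vs 19 -> take 13
  24 vs 19 -> take 19
  24 vs 20 -> take 20
  B is exhausted; append the rest of A: [24]
Final answer: [1, 6, 8, 13, 13, 19, 20, 24]


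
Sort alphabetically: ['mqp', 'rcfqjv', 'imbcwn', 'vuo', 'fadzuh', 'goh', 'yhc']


Compare strings character by character (the first differing letter decides):
  'fadzuh' < 'goh' since 'f' < 'g' at position 1
  'goh' < 'imbcwn' since 'g' < 'i' at position 1
  'imbcwn' < 'mqp' since 'i' < 'm' at position 1
  'mqp' < 'rcfqjv' since 'm' < 'r' at position 1
  'rcfqjv' < 'vuo' since 'r' < 'v' at position 1
  'vuo' < 'yhc' since 'v' < 'y' at position 1
Chaining these comparisons gives the alphabetical order.
Final answer: ['fadzuh', 'goh', 'imbcwn', 'mqp', 'rcfqjv', 'vuo', 'yhc']


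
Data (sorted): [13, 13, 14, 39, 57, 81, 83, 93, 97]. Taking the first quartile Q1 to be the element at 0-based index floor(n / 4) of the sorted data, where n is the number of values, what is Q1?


The list has n = 9 elements.
Q1 index = floor(9 / 4) = floor(2.25) = 2
Counting from index 0 in the sorted data, the element at index 2 is 14.
Final answer: 14


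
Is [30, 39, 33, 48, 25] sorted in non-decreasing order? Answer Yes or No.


Check consecutive pairs:
  30 <= 39? True
  39 <= 33? False
  33 <= 48? True
  48 <= 25? False
2 consecutive pair(s) are out of order, so the list is not sorted.
Final answer: No


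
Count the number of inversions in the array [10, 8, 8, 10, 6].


For each element, count the later elements that are smaller than it:
  10 (index 0): smaller elements after it = [8, 8, 6] -> 3
  8 (index 1): smaller elements after it = [6] -> 1
  8 (index 2): smaller elements after it = [6] -> 1
  10 (index 3): smaller elements after it = [6] -> 1
Total inversions = 3 + 1 + 1 + 1 = 6
Final answer: 6


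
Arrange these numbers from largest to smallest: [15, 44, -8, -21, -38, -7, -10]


Original list: [15, 44, -8, -21, -38, -7, -10]
Repeatedly take the largest remaining element:
  Remaining [15, 44, -8, -21, -38, -7, -10] -> largest is 44
  Remaining [15, -8, -21, -38, -7, -10] -> largest is 15
  Remaining [-8, -21, -38, -7, -10] -> largest is -7
  Remaining [-8, -21, -38, -10] -> largest is -8
  Remaining [-21, -38, -10] -> largest is -10
  Remaining [-21, -38] -> largest is -21
  Remaining [-38] -> largest is -38
Collecting the picks in order gives the descending list.
Final answer: [44, 15, -7, -8, -10, -21, -38]


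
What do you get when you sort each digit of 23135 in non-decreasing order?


The number 23135 has digits: 2, 3, 1, 3, 5
Sorted: 1, 2, 3, 3, 5
Joining the sorted digits gives the result.
Final answer: 12335


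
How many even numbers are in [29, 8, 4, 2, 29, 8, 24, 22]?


Check each element:
  29 is odd
  8 is even
  4 is even
  2 is even
  29 is odd
  8 is even
  24 is even
  22 is even
Evens: [8, 4, 2, 8, 24, 22]
Count of evens = 6
Final answer: 6


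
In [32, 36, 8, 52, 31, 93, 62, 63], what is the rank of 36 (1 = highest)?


Sort descending: [93, 63, 62, 52, 36, 32, 31, 8]
Find 36 in the sorted list.
36 is at position 5.
Final answer: 5


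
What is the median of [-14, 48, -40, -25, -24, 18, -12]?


First, sort the list: [-40, -25, -24, -14, -12, 18, 48]
The list has 7 elements (odd count).
The middle index is 3 (0-based), and the element there is -14.
Final answer: -14


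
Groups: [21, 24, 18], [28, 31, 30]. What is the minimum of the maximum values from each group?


Find max of each group:
  Group 1: [21, 24, 18] -> max = 24
  Group 2: [28, 31, 30] -> max = 31
Maxes: [24, 31]
Minimum of maxes = 24
Final answer: 24


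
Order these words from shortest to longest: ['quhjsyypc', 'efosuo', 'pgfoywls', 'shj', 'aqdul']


Compute lengths:
  'quhjsyypc' has length 9
  'efosuo' has length 6
  'pgfoywls' has length 8
  'shj' has length 3
  'aqdul' has length 5
Lengths in increasing order: 3 < 5 < 6 < 8 < 9
Listing the words in that order gives the answer.
Final answer: ['shj', 'aqdul', 'efosuo', 'pgfoywls', 'quhjsyypc']


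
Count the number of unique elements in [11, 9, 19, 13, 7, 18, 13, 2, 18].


List all unique values:
Distinct values: [2, 7, 9, 11, 13, 18, 19]
Count = 7
Final answer: 7


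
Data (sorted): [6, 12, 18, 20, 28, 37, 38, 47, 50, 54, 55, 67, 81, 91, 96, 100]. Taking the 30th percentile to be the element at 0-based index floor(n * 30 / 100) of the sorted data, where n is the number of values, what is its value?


The dataset has n = 16 elements.
Index = floor(16 * 30 / 100) = floor(480 / 100) = floor(4.8) = 4
Counting from index 0 in the sorted data, the element at index 4 is 28.
Final answer: 28


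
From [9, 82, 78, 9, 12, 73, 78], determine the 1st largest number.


Sort descending: [82, 78, 78, 73, 12, 9, 9]
The 1st element (1-indexed) is at index 0.
Value = 82
Final answer: 82


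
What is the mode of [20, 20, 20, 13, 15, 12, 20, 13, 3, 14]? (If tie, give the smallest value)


Count the frequency of each value:
  3 appears 1 time(s)
  12 appears 1 time(s)
  13 appears 2 time(s)
  14 appears 1 time(s)
  15 appears 1 time(s)
  20 appears 4 time(s)
Maximum frequency is 4.
Only 20 reaches that frequency, so it is the mode.
Final answer: 20


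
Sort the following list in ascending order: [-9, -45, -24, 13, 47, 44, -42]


Original list: [-9, -45, -24, 13, 47, 44, -42]
Repeatedly take the smallest remaining element:
  Remaining [-9, -45, -24, 13, 47, 44, -42] -> smallest is -45
  Remaining [-9, -24, 13, 47, 44, -42] -> smallest is -42
  Remaining [-9, -24, 13, 47, 44] -> smallest is -24
  Remaining [-9, 13, 47, 44] -> smallest is -9
  Remaining [13, 47, 44] -> smallest is 13
  Remaining [47, 44] -> smallest is 44
  Remaining [47] -> smallest is 47
Collecting the picks in order gives the sorted list.
Final answer: [-45, -42, -24, -9, 13, 44, 47]


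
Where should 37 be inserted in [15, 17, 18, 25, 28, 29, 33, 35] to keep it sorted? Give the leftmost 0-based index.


List is sorted: [15, 17, 18, 25, 28, 29, 33, 35]
We need the leftmost position where 37 can be inserted, i.e. the first index whose element is >= 37 (or the end of the list if none is).
Binary search with low=0, high=8 (0-based indices):
  low=0, high=8, mid=4: a[4]=28 < 37, so low = 5
  low=5, high=8, mid=6: a[6]=33 < 37, so low = 7
  low=7, high=8, mid=7: a[7]=35 < 37, so low = 8
Now low = high = 8, so the insertion index is 8.
Final answer: 8


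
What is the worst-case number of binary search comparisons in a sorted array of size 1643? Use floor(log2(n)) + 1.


Binary search halves the search space each step.
Maximum comparisons = floor(log2(1643)) + 1
log2(1643) = 10.6821
floor(log2(1643)) = 10, so 10 + 1 = 11
Final answer: 11


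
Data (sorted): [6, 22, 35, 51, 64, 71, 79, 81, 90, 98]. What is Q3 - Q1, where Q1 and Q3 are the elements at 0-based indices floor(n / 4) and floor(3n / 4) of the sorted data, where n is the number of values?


The data has n = 10 elements.
Q1 index = floor(10 / 4) = floor(2.5) = 2; Q3 index = floor(3 * 10 / 4) = floor(7.5) = 7
Q1 = element at index 2 = 35
Q3 = element at index 7 = 81
IQR = 81 - 35 = 46
Final answer: 46


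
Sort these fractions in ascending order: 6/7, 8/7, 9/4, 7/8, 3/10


Convert to decimal for comparison:
  6/7 = 0.8571
  8/7 = 1.1429
  9/4 = 2.25
  7/8 = 0.875
  3/10 = 0.3
Decimals in increasing order: 0.3 < 0.8571 < 0.875 < 1.1429 < 2.25
Writing each back as its fraction gives the sorted order.
Final answer: 3/10, 6/7, 7/8, 8/7, 9/4


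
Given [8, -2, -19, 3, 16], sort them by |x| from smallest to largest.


Compute absolute values:
  |8| = 8
  |-2| = 2
  |-19| = 19
  |3| = 3
  |16| = 16
Absolute values in increasing order: 2 < 3 < 8 < 16 < 19
Listing the original numbers in that order gives the answer.
Final answer: [-2, 3, 8, 16, -19]


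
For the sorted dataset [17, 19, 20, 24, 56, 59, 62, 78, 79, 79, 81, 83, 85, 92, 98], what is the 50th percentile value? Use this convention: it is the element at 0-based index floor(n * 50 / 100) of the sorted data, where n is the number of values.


The dataset has n = 15 elements.
Index = floor(15 * 50 / 100) = floor(750 / 100) = floor(7.5) = 7
Counting from index 0 in the sorted data, the element at index 7 is 78.
Final answer: 78


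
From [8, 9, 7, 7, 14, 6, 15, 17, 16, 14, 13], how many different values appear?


List all unique values:
Distinct values: [6, 7, 8, 9, 13, 14, 15, 16, 17]
Count = 9
Final answer: 9


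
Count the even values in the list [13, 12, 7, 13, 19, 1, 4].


Check each element:
  13 is odd
  12 is even
  7 is odd
  13 is odd
  19 is odd
  1 is odd
  4 is even
Evens: [12, 4]
Count of evens = 2
Final answer: 2


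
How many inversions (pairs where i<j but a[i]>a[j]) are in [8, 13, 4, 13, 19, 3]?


For each element, count the later elements that are smaller than it:
  8 (index 0): smaller elements after it = [4, 3] -> 2
  13 (index 1): smaller elements after it = [4, 3] -> 2
  4 (index 2): smaller elements after it = [3] -> 1
  13 (index 3): smaller elements after it = [3] -> 1
  19 (index 4): smaller elements after it = [3] -> 1
Total inversions = 2 + 2 + 1 + 1 + 1 = 7
Final answer: 7


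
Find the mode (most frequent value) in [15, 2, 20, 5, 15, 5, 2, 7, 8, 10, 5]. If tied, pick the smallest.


Count the frequency of each value:
  2 appears 2 time(s)
  5 appears 3 time(s)
  7 appears 1 time(s)
  8 appears 1 time(s)
  10 appears 1 time(s)
  15 appears 2 time(s)
  20 appears 1 time(s)
Maximum frequency is 3.
Only 5 reaches that frequency, so it is the mode.
Final answer: 5


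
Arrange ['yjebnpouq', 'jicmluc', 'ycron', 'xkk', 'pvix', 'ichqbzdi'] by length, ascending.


Compute lengths:
  'yjebnpouq' has length 9
  'jicmluc' has length 7
  'ycron' has length 5
  'xkk' has length 3
  'pvix' has length 4
  'ichqbzdi' has length 8
Lengths in increasing order: 3 < 4 < 5 < 7 < 8 < 9
Listing the words in that order gives the answer.
Final answer: ['xkk', 'pvix', 'ycron', 'jicmluc', 'ichqbzdi', 'yjebnpouq']


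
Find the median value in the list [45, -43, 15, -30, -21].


First, sort the list: [-43, -30, -21, 15, 45]
The list has 5 elements (odd count).
The middle index is 2 (0-based), and the element there is -21.
Final answer: -21


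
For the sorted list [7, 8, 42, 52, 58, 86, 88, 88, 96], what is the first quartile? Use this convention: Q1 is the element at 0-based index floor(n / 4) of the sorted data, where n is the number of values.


The list has n = 9 elements.
Q1 index = floor(9 / 4) = floor(2.25) = 2
Counting from index 0 in the sorted data, the element at index 2 is 42.
Final answer: 42


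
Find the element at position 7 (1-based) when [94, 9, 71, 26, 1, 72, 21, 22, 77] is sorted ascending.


Sort ascending: [1, 9, 21, 22, 26, 71, 72, 77, 94]
The 7th element (1-indexed) is at index 6.
Value = 72
Final answer: 72


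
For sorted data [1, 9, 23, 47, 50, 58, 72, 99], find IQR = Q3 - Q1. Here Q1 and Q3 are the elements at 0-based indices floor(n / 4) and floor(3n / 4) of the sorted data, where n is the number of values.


The data has n = 8 elements.
Q1 index = floor(8 / 4) = floor(2) = 2; Q3 index = floor(3 * 8 / 4) = floor(6) = 6
Q1 = element at index 2 = 23
Q3 = element at index 6 = 72
IQR = 72 - 23 = 49
Final answer: 49


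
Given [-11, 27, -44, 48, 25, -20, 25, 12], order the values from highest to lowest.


Original list: [-11, 27, -44, 48, 25, -20, 25, 12]
Repeatedly take the largest remaining element:
  Remaining [-11, 27, -44, 48, 25, -20, 25, 12] -> largest is 48
  Remaining [-11, 27, -44, 25, -20, 25, 12] -> largest is 27
  Remaining [-11, -44, 25, -20, 25, 12] -> largest is 25
  Remaining [-11, -44, -20, 25, 12] -> largest is 25
  Remaining [-11, -44, -20, 12] -> largest is 12
  Remaining [-11, -44, -20] -> largest is -11
  Remaining [-44, -20] -> largest is -20
  Remaining [-44] -> largest is -44
Collecting the picks in order gives the descending list.
Final answer: [48, 27, 25, 25, 12, -11, -20, -44]


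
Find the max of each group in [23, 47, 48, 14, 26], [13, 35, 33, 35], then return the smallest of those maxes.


Find max of each group:
  Group 1: [23, 47, 48, 14, 26] -> max = 48
  Group 2: [13, 35, 33, 35] -> max = 35
Maxes: [48, 35]
Minimum of maxes = 35
Final answer: 35


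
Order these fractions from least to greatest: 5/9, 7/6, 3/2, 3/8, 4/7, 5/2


Convert to decimal for comparison:
  5/9 = 0.5556
  7/6 = 1.1667
  3/2 = 1.5
  3/8 = 0.375
  4/7 = 0.5714
  5/2 = 2.5
Decimals in increasing order: 0.375 < 0.5556 < 0.5714 < 1.1667 < 1.5 < 2.5
Writing each back as its fraction gives the sorted order.
Final answer: 3/8, 5/9, 4/7, 7/6, 3/2, 5/2


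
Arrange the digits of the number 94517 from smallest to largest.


The number 94517 has digits: 9, 4, 5, 1, 7
Sorted: 1, 4, 5, 7, 9
Joining the sorted digits gives the result.
Final answer: 14579


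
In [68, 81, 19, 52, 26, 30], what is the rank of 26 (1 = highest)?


Sort descending: [81, 68, 52, 30, 26, 19]
Find 26 in the sorted list.
26 is at position 5.
Final answer: 5


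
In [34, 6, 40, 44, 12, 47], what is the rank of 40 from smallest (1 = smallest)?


Sort ascending: [6, 12, 34, 40, 44, 47]
Find 40 in the sorted list.
40 is at position 4 (1-indexed).
Final answer: 4


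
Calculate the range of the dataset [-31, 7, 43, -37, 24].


Maximum value: 43
Minimum value: -37
Range = 43 - (-37) = 80
Final answer: 80


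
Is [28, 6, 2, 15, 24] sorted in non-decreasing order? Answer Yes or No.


Check consecutive pairs:
  28 <= 6? False
  6 <= 2? False
  2 <= 15? True
  15 <= 24? True
2 consecutive pair(s) are out of order, so the list is not sorted.
Final answer: No


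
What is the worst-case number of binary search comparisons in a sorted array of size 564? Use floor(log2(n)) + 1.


Binary search halves the search space each step.
Maximum comparisons = floor(log2(564)) + 1
log2(564) = 9.1396
floor(log2(564)) = 9, so 9 + 1 = 10
Final answer: 10


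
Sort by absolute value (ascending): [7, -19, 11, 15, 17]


Compute absolute values:
  |7| = 7
  |-19| = 19
  |11| = 11
  |15| = 15
  |17| = 17
Absolute values in increasing order: 7 < 11 < 15 < 17 < 19
Listing the original numbers in that order gives the answer.
Final answer: [7, 11, 15, 17, -19]


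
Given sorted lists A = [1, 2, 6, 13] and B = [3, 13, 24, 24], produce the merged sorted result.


List A: [1, 2, 6, 13]
List B: [3, 13, 24, 24]
Repeatedly compare the front elements and take the smaller:
  1 vs 3 -> take 1
  2 vs 3 -> take 2
  6 vs 3 -> take 3
  6 vs 13 -> take 6
  13 vs 13 -> take 13
  A is exhausted; append the rest of B: [13, 24, 24]
Final answer: [1, 2, 3, 6, 13, 13, 24, 24]


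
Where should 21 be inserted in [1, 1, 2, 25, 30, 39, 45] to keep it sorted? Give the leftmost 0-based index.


List is sorted: [1, 1, 2, 25, 30, 39, 45]
We need the leftmost position where 21 can be inserted, i.e. the first index whose element is >= 21 (or the end of the list if none is).
Binary search with low=0, high=7 (0-based indices):
  low=0, high=7, mid=3: a[3]=25 >= 21, so high = 3
  low=0, high=3, mid=1: a[1]=1 < 21, so low = 2
  low=2, high=3, mid=2: a[2]=2 < 21, so low = 3
Now low = high = 3, so the insertion index is 3.
Final answer: 3


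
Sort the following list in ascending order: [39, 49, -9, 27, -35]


Original list: [39, 49, -9, 27, -35]
Repeatedly take the smallest remaining element:
  Remaining [39, 49, -9, 27, -35] -> smallest is -35
  Remaining [39, 49, -9, 27] -> smallest is -9
  Remaining [39, 49, 27] -> smallest is 27
  Remaining [39, 49] -> smallest is 39
  Remaining [49] -> smallest is 49
Collecting the picks in order gives the sorted list.
Final answer: [-35, -9, 27, 39, 49]


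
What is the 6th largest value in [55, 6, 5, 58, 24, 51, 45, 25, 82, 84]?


Sort descending: [84, 82, 58, 55, 51, 45, 25, 24, 6, 5]
The 6th element (1-indexed) is at index 5.
Value = 45
Final answer: 45


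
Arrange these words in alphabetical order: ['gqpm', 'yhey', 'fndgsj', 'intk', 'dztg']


Compare strings character by character (the first differing letter decides):
  'dztg' < 'fndgsj' since 'd' < 'f' at position 1
  'fndgsj' < 'gqpm' since 'f' < 'g' at position 1
  'gqpm' < 'intk' since 'g' < 'i' at position 1
  'intk' < 'yhey' since 'i' < 'y' at position 1
Chaining these comparisons gives the alphabetical order.
Final answer: ['dztg', 'fndgsj', 'gqpm', 'intk', 'yhey']


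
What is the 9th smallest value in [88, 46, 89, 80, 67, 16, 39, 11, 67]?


Sort ascending: [11, 16, 39, 46, 67, 67, 80, 88, 89]
The 9th element (1-indexed) is at index 8.
Value = 89
Final answer: 89


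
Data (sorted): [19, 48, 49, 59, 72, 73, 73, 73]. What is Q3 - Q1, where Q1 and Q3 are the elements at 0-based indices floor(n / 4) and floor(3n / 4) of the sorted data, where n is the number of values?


The data has n = 8 elements.
Q1 index = floor(8 / 4) = floor(2) = 2; Q3 index = floor(3 * 8 / 4) = floor(6) = 6
Q1 = element at index 2 = 49
Q3 = element at index 6 = 73
IQR = 73 - 49 = 24
Final answer: 24


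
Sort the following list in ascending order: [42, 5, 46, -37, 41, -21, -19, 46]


Original list: [42, 5, 46, -37, 41, -21, -19, 46]
Repeatedly take the smallest remaining element:
  Remaining [42, 5, 46, -37, 41, -21, -19, 46] -> smallest is -37
  Remaining [42, 5, 46, 41, -21, -19, 46] -> smallest is -21
  Remaining [42, 5, 46, 41, -19, 46] -> smallest is -19
  Remaining [42, 5, 46, 41, 46] -> smallest is 5
  Remaining [42, 46, 41, 46] -> smallest is 41
  Remaining [42, 46, 46] -> smallest is 42
  Remaining [46, 46] -> smallest is 46
  Remaining [46] -> smallest is 46
Collecting the picks in order gives the sorted list.
Final answer: [-37, -21, -19, 5, 41, 42, 46, 46]


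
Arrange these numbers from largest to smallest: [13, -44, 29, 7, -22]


Original list: [13, -44, 29, 7, -22]
Repeatedly take the largest remaining element:
  Remaining [13, -44, 29, 7, -22] -> largest is 29
  Remaining [13, -44, 7, -22] -> largest is 13
  Remaining [-44, 7, -22] -> largest is 7
  Remaining [-44, -22] -> largest is -22
  Remaining [-44] -> largest is -44
Collecting the picks in order gives the descending list.
Final answer: [29, 13, 7, -22, -44]


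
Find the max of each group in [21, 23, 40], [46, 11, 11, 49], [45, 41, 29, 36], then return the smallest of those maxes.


Find max of each group:
  Group 1: [21, 23, 40] -> max = 40
  Group 2: [46, 11, 11, 49] -> max = 49
  Group 3: [45, 41, 29, 36] -> max = 45
Maxes: [40, 49, 45]
Minimum of maxes = 40
Final answer: 40


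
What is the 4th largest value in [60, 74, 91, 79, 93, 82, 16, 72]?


Sort descending: [93, 91, 82, 79, 74, 72, 60, 16]
The 4th element (1-indexed) is at index 3.
Value = 79
Final answer: 79


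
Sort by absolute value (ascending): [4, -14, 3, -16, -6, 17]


Compute absolute values:
  |4| = 4
  |-14| = 14
  |3| = 3
  |-16| = 16
  |-6| = 6
  |17| = 17
Absolute values in increasing order: 3 < 4 < 6 < 14 < 16 < 17
Listing the original numbers in that order gives the answer.
Final answer: [3, 4, -6, -14, -16, 17]


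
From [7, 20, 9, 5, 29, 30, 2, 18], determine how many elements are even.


Check each element:
  7 is odd
  20 is even
  9 is odd
  5 is odd
  29 is odd
  30 is even
  2 is even
  18 is even
Evens: [20, 30, 2, 18]
Count of evens = 4
Final answer: 4


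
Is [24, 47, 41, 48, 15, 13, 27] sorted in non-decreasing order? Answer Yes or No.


Check consecutive pairs:
  24 <= 47? True
  47 <= 41? False
  41 <= 48? True
  48 <= 15? False
  15 <= 13? False
  13 <= 27? True
3 consecutive pair(s) are out of order, so the list is not sorted.
Final answer: No


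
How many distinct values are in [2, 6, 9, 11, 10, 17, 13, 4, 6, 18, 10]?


List all unique values:
Distinct values: [2, 4, 6, 9, 10, 11, 13, 17, 18]
Count = 9
Final answer: 9


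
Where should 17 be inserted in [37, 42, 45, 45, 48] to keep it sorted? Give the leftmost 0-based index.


List is sorted: [37, 42, 45, 45, 48]
We need the leftmost position where 17 can be inserted, i.e. the first index whose element is >= 17 (or the end of the list if none is).
Binary search with low=0, high=5 (0-based indices):
  low=0, high=5, mid=2: a[2]=45 >= 17, so high = 2
  low=0, high=2, mid=1: a[1]=42 >= 17, so high = 1
  low=0, high=1, mid=0: a[0]=37 >= 17, so high = 0
Now low = high = 0, so the insertion index is 0.
Final answer: 0


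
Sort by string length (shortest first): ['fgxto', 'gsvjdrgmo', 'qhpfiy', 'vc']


Compute lengths:
  'fgxto' has length 5
  'gsvjdrgmo' has length 9
  'qhpfiy' has length 6
  'vc' has length 2
Lengths in increasing order: 2 < 5 < 6 < 9
Listing the words in that order gives the answer.
Final answer: ['vc', 'fgxto', 'qhpfiy', 'gsvjdrgmo']


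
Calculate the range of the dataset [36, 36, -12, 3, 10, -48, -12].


Maximum value: 36
Minimum value: -48
Range = 36 - (-48) = 84
Final answer: 84


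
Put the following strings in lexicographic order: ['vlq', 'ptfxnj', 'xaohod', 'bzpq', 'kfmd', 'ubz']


Compare strings character by character (the first differing letter decides):
  'bzpq' < 'kfmd' since 'b' < 'k' at position 1
  'kfmd' < 'ptfxnj' since 'k' < 'p' at position 1
  'ptfxnj' < 'ubz' since 'p' < 'u' at position 1
  'ubz' < 'vlq' since 'u' < 'v' at position 1
  'vlq' < 'xaohod' since 'v' < 'x' at position 1
Chaining these comparisons gives the alphabetical order.
Final answer: ['bzpq', 'kfmd', 'ptfxnj', 'ubz', 'vlq', 'xaohod']


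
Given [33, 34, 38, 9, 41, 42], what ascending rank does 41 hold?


Sort ascending: [9, 33, 34, 38, 41, 42]
Find 41 in the sorted list.
41 is at position 5 (1-indexed).
Final answer: 5


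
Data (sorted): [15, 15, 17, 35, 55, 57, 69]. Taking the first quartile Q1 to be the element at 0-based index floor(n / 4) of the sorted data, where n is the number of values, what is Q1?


The list has n = 7 elements.
Q1 index = floor(7 / 4) = floor(1.75) = 1
Counting from index 0 in the sorted data, the element at index 1 is 15.
Final answer: 15


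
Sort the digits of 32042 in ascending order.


The number 32042 has digits: 3, 2, 0, 4, 2
Sorted: 0, 2, 2, 3, 4
Joining the sorted digits gives the result.
Final answer: 02234


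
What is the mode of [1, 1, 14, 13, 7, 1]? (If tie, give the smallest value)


Count the frequency of each value:
  1 appears 3 time(s)
  7 appears 1 time(s)
  13 appears 1 time(s)
  14 appears 1 time(s)
Maximum frequency is 3.
Only 1 reaches that frequency, so it is the mode.
Final answer: 1


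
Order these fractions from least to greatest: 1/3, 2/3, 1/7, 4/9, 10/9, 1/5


Convert to decimal for comparison:
  1/3 = 0.3333
  2/3 = 0.6667
  1/7 = 0.1429
  4/9 = 0.4444
  10/9 = 1.1111
  1/5 = 0.2
Decimals in increasing order: 0.1429 < 0.2 < 0.3333 < 0.4444 < 0.6667 < 1.1111
Writing each back as its fraction gives the sorted order.
Final answer: 1/7, 1/5, 1/3, 4/9, 2/3, 10/9


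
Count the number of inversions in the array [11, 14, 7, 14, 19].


For each element, count the later elements that are smaller than it:
  11 (index 0): smaller elements after it = [7] -> 1
  14 (index 1): smaller elements after it = [7] -> 1
  7 (index 2): smaller elements after it = [] -> 0
  14 (index 3): smaller elements after it = [] -> 0
Total inversions = 1 + 1 + 0 + 0 = 2
Final answer: 2


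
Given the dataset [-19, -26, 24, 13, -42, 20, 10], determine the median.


First, sort the list: [-42, -26, -19, 10, 13, 20, 24]
The list has 7 elements (odd count).
The middle index is 3 (0-based), and the element there is 10.
Final answer: 10


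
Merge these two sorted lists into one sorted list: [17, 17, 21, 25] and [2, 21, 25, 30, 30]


List A: [17, 17, 21, 25]
List B: [2, 21, 25, 30, 30]
Repeatedly compare the front elements and take the smaller:
  17 vs 2 -> take 2
  17 vs 21 -> take 17
  17 vs 21 -> take 17
  21 vs 21 -> take 21
  25 vs 21 -> take 21
  25 vs 25 -> take 25
  A is exhausted; append the rest of B: [25, 30, 30]
Final answer: [2, 17, 17, 21, 21, 25, 25, 30, 30]


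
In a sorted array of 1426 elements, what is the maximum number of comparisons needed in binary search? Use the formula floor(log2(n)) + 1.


Binary search halves the search space each step.
Maximum comparisons = floor(log2(1426)) + 1
log2(1426) = 10.4778
floor(log2(1426)) = 10, so 10 + 1 = 11
Final answer: 11


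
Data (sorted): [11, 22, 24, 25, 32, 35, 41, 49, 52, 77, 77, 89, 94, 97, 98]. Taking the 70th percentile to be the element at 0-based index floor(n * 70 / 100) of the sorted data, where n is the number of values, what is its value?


The dataset has n = 15 elements.
Index = floor(15 * 70 / 100) = floor(1050 / 100) = floor(10.5) = 10
Counting from index 0 in the sorted data, the element at index 10 is 77.
Final answer: 77


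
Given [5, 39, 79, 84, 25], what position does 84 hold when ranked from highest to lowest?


Sort descending: [84, 79, 39, 25, 5]
Find 84 in the sorted list.
84 is at position 1.
Final answer: 1


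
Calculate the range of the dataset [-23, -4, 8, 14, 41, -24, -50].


Maximum value: 41
Minimum value: -50
Range = 41 - (-50) = 91
Final answer: 91


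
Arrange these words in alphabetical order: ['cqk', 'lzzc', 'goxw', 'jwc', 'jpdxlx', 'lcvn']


Compare strings character by character (the first differing letter decides):
  'cqk' < 'goxw' since 'c' < 'g' at position 1
  'goxw' < 'jpdxlx' since 'g' < 'j' at position 1
  'jpdxlx' < 'jwc' since 'p' < 'w' at position 2
  'jwc' < 'lcvn' since 'j' < 'l' at position 1
  'lcvn' < 'lzzc' since 'c' < 'z' at position 2
Chaining these comparisons gives the alphabetical order.
Final answer: ['cqk', 'goxw', 'jpdxlx', 'jwc', 'lcvn', 'lzzc']


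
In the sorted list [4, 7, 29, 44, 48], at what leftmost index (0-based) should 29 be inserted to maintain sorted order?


List is sorted: [4, 7, 29, 44, 48]
We need the leftmost position where 29 can be inserted, i.e. the first index whose element is >= 29 (or the end of the list if none is).
Binary search with low=0, high=5 (0-based indices):
  low=0, high=5, mid=2: a[2]=29 >= 29, so high = 2
  low=0, high=2, mid=1: a[1]=7 < 29, so low = 2
Now low = high = 2, so the insertion index is 2.
Final answer: 2


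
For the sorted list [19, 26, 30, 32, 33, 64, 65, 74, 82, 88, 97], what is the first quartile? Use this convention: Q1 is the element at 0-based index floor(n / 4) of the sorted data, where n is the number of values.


The list has n = 11 elements.
Q1 index = floor(11 / 4) = floor(2.75) = 2
Counting from index 0 in the sorted data, the element at index 2 is 30.
Final answer: 30
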